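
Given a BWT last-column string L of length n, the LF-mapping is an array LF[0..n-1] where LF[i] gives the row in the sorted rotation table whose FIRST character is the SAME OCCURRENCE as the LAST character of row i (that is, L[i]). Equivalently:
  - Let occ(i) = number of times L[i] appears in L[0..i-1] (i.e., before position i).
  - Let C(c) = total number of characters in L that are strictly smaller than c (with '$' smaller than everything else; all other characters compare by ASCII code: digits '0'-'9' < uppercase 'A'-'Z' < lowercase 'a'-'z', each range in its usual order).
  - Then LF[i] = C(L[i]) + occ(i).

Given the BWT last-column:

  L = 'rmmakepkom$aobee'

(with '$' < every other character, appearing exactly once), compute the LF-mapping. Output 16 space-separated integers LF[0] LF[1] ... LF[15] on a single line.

Char counts: '$':1, 'a':2, 'b':1, 'e':3, 'k':2, 'm':3, 'o':2, 'p':1, 'r':1
C (first-col start): C('$')=0, C('a')=1, C('b')=3, C('e')=4, C('k')=7, C('m')=9, C('o')=12, C('p')=14, C('r')=15
L[0]='r': occ=0, LF[0]=C('r')+0=15+0=15
L[1]='m': occ=0, LF[1]=C('m')+0=9+0=9
L[2]='m': occ=1, LF[2]=C('m')+1=9+1=10
L[3]='a': occ=0, LF[3]=C('a')+0=1+0=1
L[4]='k': occ=0, LF[4]=C('k')+0=7+0=7
L[5]='e': occ=0, LF[5]=C('e')+0=4+0=4
L[6]='p': occ=0, LF[6]=C('p')+0=14+0=14
L[7]='k': occ=1, LF[7]=C('k')+1=7+1=8
L[8]='o': occ=0, LF[8]=C('o')+0=12+0=12
L[9]='m': occ=2, LF[9]=C('m')+2=9+2=11
L[10]='$': occ=0, LF[10]=C('$')+0=0+0=0
L[11]='a': occ=1, LF[11]=C('a')+1=1+1=2
L[12]='o': occ=1, LF[12]=C('o')+1=12+1=13
L[13]='b': occ=0, LF[13]=C('b')+0=3+0=3
L[14]='e': occ=1, LF[14]=C('e')+1=4+1=5
L[15]='e': occ=2, LF[15]=C('e')+2=4+2=6

Answer: 15 9 10 1 7 4 14 8 12 11 0 2 13 3 5 6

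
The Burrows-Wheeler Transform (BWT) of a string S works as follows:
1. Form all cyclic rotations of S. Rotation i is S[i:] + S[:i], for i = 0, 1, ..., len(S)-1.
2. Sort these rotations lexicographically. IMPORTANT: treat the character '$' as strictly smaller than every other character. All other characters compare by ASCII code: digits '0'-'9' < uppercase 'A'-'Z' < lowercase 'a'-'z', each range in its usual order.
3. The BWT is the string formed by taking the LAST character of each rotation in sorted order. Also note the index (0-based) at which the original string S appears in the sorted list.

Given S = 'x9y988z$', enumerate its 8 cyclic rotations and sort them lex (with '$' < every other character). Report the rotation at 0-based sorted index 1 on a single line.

All 8 rotations (rotation i = S[i:]+S[:i]):
  rot[0] = x9y988z$
  rot[1] = 9y988z$x
  rot[2] = y988z$x9
  rot[3] = 988z$x9y
  rot[4] = 88z$x9y9
  rot[5] = 8z$x9y98
  rot[6] = z$x9y988
  rot[7] = $x9y988z
Sorted (with $ < everything):
  sorted[0] = $x9y988z
  sorted[1] = 88z$x9y9
  sorted[2] = 8z$x9y98
  sorted[3] = 988z$x9y
  sorted[4] = 9y988z$x
  sorted[5] = x9y988z$
  sorted[6] = y988z$x9
  sorted[7] = z$x9y988
sorted[1] = 88z$x9y9

Answer: 88z$x9y9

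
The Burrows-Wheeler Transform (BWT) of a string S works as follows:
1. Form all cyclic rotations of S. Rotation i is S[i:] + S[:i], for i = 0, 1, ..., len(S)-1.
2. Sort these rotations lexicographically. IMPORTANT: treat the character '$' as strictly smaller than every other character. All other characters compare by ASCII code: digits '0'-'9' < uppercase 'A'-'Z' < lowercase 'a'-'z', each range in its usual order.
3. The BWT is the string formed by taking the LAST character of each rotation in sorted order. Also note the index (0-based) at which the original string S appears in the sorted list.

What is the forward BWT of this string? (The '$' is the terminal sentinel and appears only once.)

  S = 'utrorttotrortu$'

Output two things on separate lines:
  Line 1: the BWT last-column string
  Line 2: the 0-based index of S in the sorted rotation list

All 15 rotations (rotation i = S[i:]+S[:i]):
  rot[0] = utrorttotrortu$
  rot[1] = trorttotrortu$u
  rot[2] = rorttotrortu$ut
  rot[3] = orttotrortu$utr
  rot[4] = rttotrortu$utro
  rot[5] = ttotrortu$utror
  rot[6] = totrortu$utrort
  rot[7] = otrortu$utrortt
  rot[8] = trortu$utrortto
  rot[9] = rortu$utrorttot
  rot[10] = ortu$utrorttotr
  rot[11] = rtu$utrorttotro
  rot[12] = tu$utrorttotror
  rot[13] = u$utrorttotrort
  rot[14] = $utrorttotrortu
Sorted (with $ < everything):
  sorted[0] = $utrorttotrortu  (last char: 'u')
  sorted[1] = orttotrortu$utr  (last char: 'r')
  sorted[2] = ortu$utrorttotr  (last char: 'r')
  sorted[3] = otrortu$utrortt  (last char: 't')
  sorted[4] = rorttotrortu$ut  (last char: 't')
  sorted[5] = rortu$utrorttot  (last char: 't')
  sorted[6] = rttotrortu$utro  (last char: 'o')
  sorted[7] = rtu$utrorttotro  (last char: 'o')
  sorted[8] = totrortu$utrort  (last char: 't')
  sorted[9] = trorttotrortu$u  (last char: 'u')
  sorted[10] = trortu$utrortto  (last char: 'o')
  sorted[11] = ttotrortu$utror  (last char: 'r')
  sorted[12] = tu$utrorttotror  (last char: 'r')
  sorted[13] = u$utrorttotrort  (last char: 't')
  sorted[14] = utrorttotrortu$  (last char: '$')
Last column: urrtttootuorrt$
Original string S is at sorted index 14

Answer: urrtttootuorrt$
14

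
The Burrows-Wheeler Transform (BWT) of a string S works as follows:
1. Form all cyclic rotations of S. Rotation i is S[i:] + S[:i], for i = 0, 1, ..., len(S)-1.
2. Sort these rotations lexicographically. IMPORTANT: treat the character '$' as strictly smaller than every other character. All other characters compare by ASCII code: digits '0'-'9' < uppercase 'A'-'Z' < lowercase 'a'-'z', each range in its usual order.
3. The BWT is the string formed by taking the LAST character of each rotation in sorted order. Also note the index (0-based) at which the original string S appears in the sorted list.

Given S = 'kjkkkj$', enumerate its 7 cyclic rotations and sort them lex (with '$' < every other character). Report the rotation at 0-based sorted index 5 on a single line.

All 7 rotations (rotation i = S[i:]+S[:i]):
  rot[0] = kjkkkj$
  rot[1] = jkkkj$k
  rot[2] = kkkj$kj
  rot[3] = kkj$kjk
  rot[4] = kj$kjkk
  rot[5] = j$kjkkk
  rot[6] = $kjkkkj
Sorted (with $ < everything):
  sorted[0] = $kjkkkj
  sorted[1] = j$kjkkk
  sorted[2] = jkkkj$k
  sorted[3] = kj$kjkk
  sorted[4] = kjkkkj$
  sorted[5] = kkj$kjk
  sorted[6] = kkkj$kj
sorted[5] = kkj$kjk

Answer: kkj$kjk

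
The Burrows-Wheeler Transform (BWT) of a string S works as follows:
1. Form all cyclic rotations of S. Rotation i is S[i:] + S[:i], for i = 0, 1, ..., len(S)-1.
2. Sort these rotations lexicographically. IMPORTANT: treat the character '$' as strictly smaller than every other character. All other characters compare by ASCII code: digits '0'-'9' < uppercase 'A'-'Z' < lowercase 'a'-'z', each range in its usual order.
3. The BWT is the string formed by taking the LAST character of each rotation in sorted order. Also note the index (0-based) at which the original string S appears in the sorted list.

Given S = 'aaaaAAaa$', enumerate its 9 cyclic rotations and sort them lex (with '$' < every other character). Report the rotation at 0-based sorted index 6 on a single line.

Answer: aaAAaa$aa

Derivation:
All 9 rotations (rotation i = S[i:]+S[:i]):
  rot[0] = aaaaAAaa$
  rot[1] = aaaAAaa$a
  rot[2] = aaAAaa$aa
  rot[3] = aAAaa$aaa
  rot[4] = AAaa$aaaa
  rot[5] = Aaa$aaaaA
  rot[6] = aa$aaaaAA
  rot[7] = a$aaaaAAa
  rot[8] = $aaaaAAaa
Sorted (with $ < everything):
  sorted[0] = $aaaaAAaa
  sorted[1] = AAaa$aaaa
  sorted[2] = Aaa$aaaaA
  sorted[3] = a$aaaaAAa
  sorted[4] = aAAaa$aaa
  sorted[5] = aa$aaaaAA
  sorted[6] = aaAAaa$aa
  sorted[7] = aaaAAaa$a
  sorted[8] = aaaaAAaa$
sorted[6] = aaAAaa$aa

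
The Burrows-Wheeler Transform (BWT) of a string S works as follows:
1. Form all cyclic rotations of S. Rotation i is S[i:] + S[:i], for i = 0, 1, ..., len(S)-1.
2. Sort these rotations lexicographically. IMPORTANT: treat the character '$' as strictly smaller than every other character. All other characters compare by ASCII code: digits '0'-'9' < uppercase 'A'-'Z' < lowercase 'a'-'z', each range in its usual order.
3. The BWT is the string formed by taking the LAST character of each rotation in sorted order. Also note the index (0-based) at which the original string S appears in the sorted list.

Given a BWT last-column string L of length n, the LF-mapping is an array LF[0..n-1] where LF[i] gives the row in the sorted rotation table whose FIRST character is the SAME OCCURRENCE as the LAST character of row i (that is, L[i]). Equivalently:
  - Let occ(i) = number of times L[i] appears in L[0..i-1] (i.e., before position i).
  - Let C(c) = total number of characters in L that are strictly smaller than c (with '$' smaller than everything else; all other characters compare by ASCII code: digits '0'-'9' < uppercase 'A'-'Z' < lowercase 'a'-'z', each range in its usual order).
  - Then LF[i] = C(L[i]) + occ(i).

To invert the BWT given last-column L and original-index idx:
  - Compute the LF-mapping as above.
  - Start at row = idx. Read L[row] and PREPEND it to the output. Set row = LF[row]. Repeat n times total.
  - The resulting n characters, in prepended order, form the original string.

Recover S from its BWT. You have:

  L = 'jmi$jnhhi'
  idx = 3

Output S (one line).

LF mapping: 5 7 3 0 6 8 1 2 4
Walk LF starting at row 3, prepending L[row]:
  step 1: row=3, L[3]='$', prepend. Next row=LF[3]=0
  step 2: row=0, L[0]='j', prepend. Next row=LF[0]=5
  step 3: row=5, L[5]='n', prepend. Next row=LF[5]=8
  step 4: row=8, L[8]='i', prepend. Next row=LF[8]=4
  step 5: row=4, L[4]='j', prepend. Next row=LF[4]=6
  step 6: row=6, L[6]='h', prepend. Next row=LF[6]=1
  step 7: row=1, L[1]='m', prepend. Next row=LF[1]=7
  step 8: row=7, L[7]='h', prepend. Next row=LF[7]=2
  step 9: row=2, L[2]='i', prepend. Next row=LF[2]=3
Reversed output: ihmhjinj$

Answer: ihmhjinj$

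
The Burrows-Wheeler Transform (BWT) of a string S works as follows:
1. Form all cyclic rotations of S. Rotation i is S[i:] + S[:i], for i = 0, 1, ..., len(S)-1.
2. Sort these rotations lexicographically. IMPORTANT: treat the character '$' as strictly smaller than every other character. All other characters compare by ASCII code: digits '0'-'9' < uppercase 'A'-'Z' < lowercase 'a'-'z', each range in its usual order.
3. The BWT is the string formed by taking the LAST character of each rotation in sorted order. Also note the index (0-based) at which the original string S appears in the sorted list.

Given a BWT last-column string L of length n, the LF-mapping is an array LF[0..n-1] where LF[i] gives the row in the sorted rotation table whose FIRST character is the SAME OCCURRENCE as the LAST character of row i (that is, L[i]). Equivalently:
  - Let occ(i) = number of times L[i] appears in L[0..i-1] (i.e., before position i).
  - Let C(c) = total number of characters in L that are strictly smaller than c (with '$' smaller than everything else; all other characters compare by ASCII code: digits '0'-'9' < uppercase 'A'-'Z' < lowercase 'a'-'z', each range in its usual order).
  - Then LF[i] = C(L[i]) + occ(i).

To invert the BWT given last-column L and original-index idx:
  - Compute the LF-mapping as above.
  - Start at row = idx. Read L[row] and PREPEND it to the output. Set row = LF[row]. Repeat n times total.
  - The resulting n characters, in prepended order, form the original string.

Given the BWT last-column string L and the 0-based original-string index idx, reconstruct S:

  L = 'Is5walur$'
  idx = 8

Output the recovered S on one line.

Answer: walrus5I$

Derivation:
LF mapping: 2 6 1 8 3 4 7 5 0
Walk LF starting at row 8, prepending L[row]:
  step 1: row=8, L[8]='$', prepend. Next row=LF[8]=0
  step 2: row=0, L[0]='I', prepend. Next row=LF[0]=2
  step 3: row=2, L[2]='5', prepend. Next row=LF[2]=1
  step 4: row=1, L[1]='s', prepend. Next row=LF[1]=6
  step 5: row=6, L[6]='u', prepend. Next row=LF[6]=7
  step 6: row=7, L[7]='r', prepend. Next row=LF[7]=5
  step 7: row=5, L[5]='l', prepend. Next row=LF[5]=4
  step 8: row=4, L[4]='a', prepend. Next row=LF[4]=3
  step 9: row=3, L[3]='w', prepend. Next row=LF[3]=8
Reversed output: walrus5I$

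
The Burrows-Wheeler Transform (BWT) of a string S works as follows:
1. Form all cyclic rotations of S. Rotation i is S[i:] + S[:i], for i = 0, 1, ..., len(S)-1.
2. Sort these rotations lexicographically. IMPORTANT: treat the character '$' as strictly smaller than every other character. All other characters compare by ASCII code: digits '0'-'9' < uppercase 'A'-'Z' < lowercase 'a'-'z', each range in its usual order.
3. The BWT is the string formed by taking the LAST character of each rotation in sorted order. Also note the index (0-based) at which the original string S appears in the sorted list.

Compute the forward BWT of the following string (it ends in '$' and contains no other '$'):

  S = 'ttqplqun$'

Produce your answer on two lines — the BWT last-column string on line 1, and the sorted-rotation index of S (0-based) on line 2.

Answer: npuqtlt$q
7

Derivation:
All 9 rotations (rotation i = S[i:]+S[:i]):
  rot[0] = ttqplqun$
  rot[1] = tqplqun$t
  rot[2] = qplqun$tt
  rot[3] = plqun$ttq
  rot[4] = lqun$ttqp
  rot[5] = qun$ttqpl
  rot[6] = un$ttqplq
  rot[7] = n$ttqplqu
  rot[8] = $ttqplqun
Sorted (with $ < everything):
  sorted[0] = $ttqplqun  (last char: 'n')
  sorted[1] = lqun$ttqp  (last char: 'p')
  sorted[2] = n$ttqplqu  (last char: 'u')
  sorted[3] = plqun$ttq  (last char: 'q')
  sorted[4] = qplqun$tt  (last char: 't')
  sorted[5] = qun$ttqpl  (last char: 'l')
  sorted[6] = tqplqun$t  (last char: 't')
  sorted[7] = ttqplqun$  (last char: '$')
  sorted[8] = un$ttqplq  (last char: 'q')
Last column: npuqtlt$q
Original string S is at sorted index 7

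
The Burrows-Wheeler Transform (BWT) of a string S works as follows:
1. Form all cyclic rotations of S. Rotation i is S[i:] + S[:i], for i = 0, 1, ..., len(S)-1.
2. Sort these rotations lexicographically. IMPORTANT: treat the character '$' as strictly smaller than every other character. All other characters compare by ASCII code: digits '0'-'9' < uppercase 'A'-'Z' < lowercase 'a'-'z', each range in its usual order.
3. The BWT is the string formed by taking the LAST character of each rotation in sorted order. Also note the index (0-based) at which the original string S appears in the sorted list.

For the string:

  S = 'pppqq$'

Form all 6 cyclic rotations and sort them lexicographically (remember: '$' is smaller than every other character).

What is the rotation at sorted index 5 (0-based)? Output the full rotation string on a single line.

All 6 rotations (rotation i = S[i:]+S[:i]):
  rot[0] = pppqq$
  rot[1] = ppqq$p
  rot[2] = pqq$pp
  rot[3] = qq$ppp
  rot[4] = q$pppq
  rot[5] = $pppqq
Sorted (with $ < everything):
  sorted[0] = $pppqq
  sorted[1] = pppqq$
  sorted[2] = ppqq$p
  sorted[3] = pqq$pp
  sorted[4] = q$pppq
  sorted[5] = qq$ppp
sorted[5] = qq$ppp

Answer: qq$ppp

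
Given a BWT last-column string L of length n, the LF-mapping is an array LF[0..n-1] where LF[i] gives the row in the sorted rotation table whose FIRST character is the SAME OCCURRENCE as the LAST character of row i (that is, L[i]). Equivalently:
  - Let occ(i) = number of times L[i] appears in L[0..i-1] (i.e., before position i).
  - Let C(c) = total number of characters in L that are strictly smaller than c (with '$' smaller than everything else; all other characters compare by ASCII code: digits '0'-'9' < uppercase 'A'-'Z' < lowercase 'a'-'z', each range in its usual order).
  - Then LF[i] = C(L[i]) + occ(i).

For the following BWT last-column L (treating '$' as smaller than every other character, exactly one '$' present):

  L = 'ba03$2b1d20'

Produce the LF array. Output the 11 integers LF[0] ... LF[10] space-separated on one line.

Answer: 8 7 1 6 0 4 9 3 10 5 2

Derivation:
Char counts: '$':1, '0':2, '1':1, '2':2, '3':1, 'a':1, 'b':2, 'd':1
C (first-col start): C('$')=0, C('0')=1, C('1')=3, C('2')=4, C('3')=6, C('a')=7, C('b')=8, C('d')=10
L[0]='b': occ=0, LF[0]=C('b')+0=8+0=8
L[1]='a': occ=0, LF[1]=C('a')+0=7+0=7
L[2]='0': occ=0, LF[2]=C('0')+0=1+0=1
L[3]='3': occ=0, LF[3]=C('3')+0=6+0=6
L[4]='$': occ=0, LF[4]=C('$')+0=0+0=0
L[5]='2': occ=0, LF[5]=C('2')+0=4+0=4
L[6]='b': occ=1, LF[6]=C('b')+1=8+1=9
L[7]='1': occ=0, LF[7]=C('1')+0=3+0=3
L[8]='d': occ=0, LF[8]=C('d')+0=10+0=10
L[9]='2': occ=1, LF[9]=C('2')+1=4+1=5
L[10]='0': occ=1, LF[10]=C('0')+1=1+1=2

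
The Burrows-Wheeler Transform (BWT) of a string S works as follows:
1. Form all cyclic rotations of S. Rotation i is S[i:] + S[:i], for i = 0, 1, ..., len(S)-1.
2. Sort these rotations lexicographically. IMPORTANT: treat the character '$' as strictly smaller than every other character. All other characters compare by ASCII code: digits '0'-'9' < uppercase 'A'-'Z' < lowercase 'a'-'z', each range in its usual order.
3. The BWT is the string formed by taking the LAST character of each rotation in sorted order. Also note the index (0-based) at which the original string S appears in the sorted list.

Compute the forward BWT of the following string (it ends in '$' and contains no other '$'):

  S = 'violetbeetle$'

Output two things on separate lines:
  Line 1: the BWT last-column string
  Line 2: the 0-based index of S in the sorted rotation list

Answer: etlblevtoiee$
12

Derivation:
All 13 rotations (rotation i = S[i:]+S[:i]):
  rot[0] = violetbeetle$
  rot[1] = ioletbeetle$v
  rot[2] = oletbeetle$vi
  rot[3] = letbeetle$vio
  rot[4] = etbeetle$viol
  rot[5] = tbeetle$viole
  rot[6] = beetle$violet
  rot[7] = eetle$violetb
  rot[8] = etle$violetbe
  rot[9] = tle$violetbee
  rot[10] = le$violetbeet
  rot[11] = e$violetbeetl
  rot[12] = $violetbeetle
Sorted (with $ < everything):
  sorted[0] = $violetbeetle  (last char: 'e')
  sorted[1] = beetle$violet  (last char: 't')
  sorted[2] = e$violetbeetl  (last char: 'l')
  sorted[3] = eetle$violetb  (last char: 'b')
  sorted[4] = etbeetle$viol  (last char: 'l')
  sorted[5] = etle$violetbe  (last char: 'e')
  sorted[6] = ioletbeetle$v  (last char: 'v')
  sorted[7] = le$violetbeet  (last char: 't')
  sorted[8] = letbeetle$vio  (last char: 'o')
  sorted[9] = oletbeetle$vi  (last char: 'i')
  sorted[10] = tbeetle$viole  (last char: 'e')
  sorted[11] = tle$violetbee  (last char: 'e')
  sorted[12] = violetbeetle$  (last char: '$')
Last column: etlblevtoiee$
Original string S is at sorted index 12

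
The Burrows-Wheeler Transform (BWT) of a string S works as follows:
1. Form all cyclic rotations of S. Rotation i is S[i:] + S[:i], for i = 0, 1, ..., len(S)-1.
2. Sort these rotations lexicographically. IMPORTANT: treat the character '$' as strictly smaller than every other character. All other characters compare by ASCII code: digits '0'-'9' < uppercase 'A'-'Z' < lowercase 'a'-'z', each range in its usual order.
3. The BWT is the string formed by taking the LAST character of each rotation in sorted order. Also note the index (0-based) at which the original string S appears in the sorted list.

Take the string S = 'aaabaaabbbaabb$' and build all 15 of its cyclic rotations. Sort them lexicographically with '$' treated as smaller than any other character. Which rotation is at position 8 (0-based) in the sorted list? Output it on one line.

Answer: abbbaabb$aaabaa

Derivation:
All 15 rotations (rotation i = S[i:]+S[:i]):
  rot[0] = aaabaaabbbaabb$
  rot[1] = aabaaabbbaabb$a
  rot[2] = abaaabbbaabb$aa
  rot[3] = baaabbbaabb$aaa
  rot[4] = aaabbbaabb$aaab
  rot[5] = aabbbaabb$aaaba
  rot[6] = abbbaabb$aaabaa
  rot[7] = bbbaabb$aaabaaa
  rot[8] = bbaabb$aaabaaab
  rot[9] = baabb$aaabaaabb
  rot[10] = aabb$aaabaaabbb
  rot[11] = abb$aaabaaabbba
  rot[12] = bb$aaabaaabbbaa
  rot[13] = b$aaabaaabbbaab
  rot[14] = $aaabaaabbbaabb
Sorted (with $ < everything):
  sorted[0] = $aaabaaabbbaabb
  sorted[1] = aaabaaabbbaabb$
  sorted[2] = aaabbbaabb$aaab
  sorted[3] = aabaaabbbaabb$a
  sorted[4] = aabb$aaabaaabbb
  sorted[5] = aabbbaabb$aaaba
  sorted[6] = abaaabbbaabb$aa
  sorted[7] = abb$aaabaaabbba
  sorted[8] = abbbaabb$aaabaa
  sorted[9] = b$aaabaaabbbaab
  sorted[10] = baaabbbaabb$aaa
  sorted[11] = baabb$aaabaaabb
  sorted[12] = bb$aaabaaabbbaa
  sorted[13] = bbaabb$aaabaaab
  sorted[14] = bbbaabb$aaabaaa
sorted[8] = abbbaabb$aaabaa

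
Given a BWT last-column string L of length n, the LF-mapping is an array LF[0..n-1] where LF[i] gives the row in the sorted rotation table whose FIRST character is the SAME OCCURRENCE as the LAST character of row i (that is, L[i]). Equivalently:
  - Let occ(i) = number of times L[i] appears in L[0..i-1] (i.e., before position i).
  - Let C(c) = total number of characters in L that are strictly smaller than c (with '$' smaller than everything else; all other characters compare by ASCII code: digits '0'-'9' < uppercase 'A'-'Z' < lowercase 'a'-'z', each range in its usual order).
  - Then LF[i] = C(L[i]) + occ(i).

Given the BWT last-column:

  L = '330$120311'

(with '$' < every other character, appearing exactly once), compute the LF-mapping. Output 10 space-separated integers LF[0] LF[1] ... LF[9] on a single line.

Answer: 7 8 1 0 3 6 2 9 4 5

Derivation:
Char counts: '$':1, '0':2, '1':3, '2':1, '3':3
C (first-col start): C('$')=0, C('0')=1, C('1')=3, C('2')=6, C('3')=7
L[0]='3': occ=0, LF[0]=C('3')+0=7+0=7
L[1]='3': occ=1, LF[1]=C('3')+1=7+1=8
L[2]='0': occ=0, LF[2]=C('0')+0=1+0=1
L[3]='$': occ=0, LF[3]=C('$')+0=0+0=0
L[4]='1': occ=0, LF[4]=C('1')+0=3+0=3
L[5]='2': occ=0, LF[5]=C('2')+0=6+0=6
L[6]='0': occ=1, LF[6]=C('0')+1=1+1=2
L[7]='3': occ=2, LF[7]=C('3')+2=7+2=9
L[8]='1': occ=1, LF[8]=C('1')+1=3+1=4
L[9]='1': occ=2, LF[9]=C('1')+2=3+2=5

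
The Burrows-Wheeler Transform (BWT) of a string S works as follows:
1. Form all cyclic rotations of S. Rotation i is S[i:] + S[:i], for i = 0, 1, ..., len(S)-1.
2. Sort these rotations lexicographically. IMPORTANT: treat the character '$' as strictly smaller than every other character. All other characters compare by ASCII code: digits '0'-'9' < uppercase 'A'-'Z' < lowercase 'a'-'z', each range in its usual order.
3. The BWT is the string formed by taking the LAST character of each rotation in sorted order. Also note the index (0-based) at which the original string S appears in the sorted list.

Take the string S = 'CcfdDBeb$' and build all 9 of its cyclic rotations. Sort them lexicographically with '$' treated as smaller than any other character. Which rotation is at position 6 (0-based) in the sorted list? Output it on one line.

Answer: dDBeb$Ccf

Derivation:
All 9 rotations (rotation i = S[i:]+S[:i]):
  rot[0] = CcfdDBeb$
  rot[1] = cfdDBeb$C
  rot[2] = fdDBeb$Cc
  rot[3] = dDBeb$Ccf
  rot[4] = DBeb$Ccfd
  rot[5] = Beb$CcfdD
  rot[6] = eb$CcfdDB
  rot[7] = b$CcfdDBe
  rot[8] = $CcfdDBeb
Sorted (with $ < everything):
  sorted[0] = $CcfdDBeb
  sorted[1] = Beb$CcfdD
  sorted[2] = CcfdDBeb$
  sorted[3] = DBeb$Ccfd
  sorted[4] = b$CcfdDBe
  sorted[5] = cfdDBeb$C
  sorted[6] = dDBeb$Ccf
  sorted[7] = eb$CcfdDB
  sorted[8] = fdDBeb$Cc
sorted[6] = dDBeb$Ccf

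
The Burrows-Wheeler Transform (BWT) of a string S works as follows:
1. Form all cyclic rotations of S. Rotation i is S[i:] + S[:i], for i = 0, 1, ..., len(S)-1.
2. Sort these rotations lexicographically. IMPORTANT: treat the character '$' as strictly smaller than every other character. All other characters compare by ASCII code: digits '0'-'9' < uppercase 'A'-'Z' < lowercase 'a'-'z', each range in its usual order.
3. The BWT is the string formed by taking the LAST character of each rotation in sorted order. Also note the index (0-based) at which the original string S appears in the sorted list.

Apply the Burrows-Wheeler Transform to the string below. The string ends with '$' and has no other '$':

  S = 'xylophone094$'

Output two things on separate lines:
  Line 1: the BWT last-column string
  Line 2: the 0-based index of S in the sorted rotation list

Answer: 4e90npyohlo$x
11

Derivation:
All 13 rotations (rotation i = S[i:]+S[:i]):
  rot[0] = xylophone094$
  rot[1] = ylophone094$x
  rot[2] = lophone094$xy
  rot[3] = ophone094$xyl
  rot[4] = phone094$xylo
  rot[5] = hone094$xylop
  rot[6] = one094$xyloph
  rot[7] = ne094$xylopho
  rot[8] = e094$xylophon
  rot[9] = 094$xylophone
  rot[10] = 94$xylophone0
  rot[11] = 4$xylophone09
  rot[12] = $xylophone094
Sorted (with $ < everything):
  sorted[0] = $xylophone094  (last char: '4')
  sorted[1] = 094$xylophone  (last char: 'e')
  sorted[2] = 4$xylophone09  (last char: '9')
  sorted[3] = 94$xylophone0  (last char: '0')
  sorted[4] = e094$xylophon  (last char: 'n')
  sorted[5] = hone094$xylop  (last char: 'p')
  sorted[6] = lophone094$xy  (last char: 'y')
  sorted[7] = ne094$xylopho  (last char: 'o')
  sorted[8] = one094$xyloph  (last char: 'h')
  sorted[9] = ophone094$xyl  (last char: 'l')
  sorted[10] = phone094$xylo  (last char: 'o')
  sorted[11] = xylophone094$  (last char: '$')
  sorted[12] = ylophone094$x  (last char: 'x')
Last column: 4e90npyohlo$x
Original string S is at sorted index 11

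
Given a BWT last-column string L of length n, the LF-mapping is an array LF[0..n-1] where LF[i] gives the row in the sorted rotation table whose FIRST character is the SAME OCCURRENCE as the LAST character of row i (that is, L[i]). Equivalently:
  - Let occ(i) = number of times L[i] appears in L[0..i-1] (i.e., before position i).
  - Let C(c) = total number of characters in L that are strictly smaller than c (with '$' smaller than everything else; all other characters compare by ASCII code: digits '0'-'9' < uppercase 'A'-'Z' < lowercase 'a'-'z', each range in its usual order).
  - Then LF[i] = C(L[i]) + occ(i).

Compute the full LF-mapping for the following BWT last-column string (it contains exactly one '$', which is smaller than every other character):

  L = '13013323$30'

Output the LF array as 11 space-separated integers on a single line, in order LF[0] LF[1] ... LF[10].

Answer: 3 6 1 4 7 8 5 9 0 10 2

Derivation:
Char counts: '$':1, '0':2, '1':2, '2':1, '3':5
C (first-col start): C('$')=0, C('0')=1, C('1')=3, C('2')=5, C('3')=6
L[0]='1': occ=0, LF[0]=C('1')+0=3+0=3
L[1]='3': occ=0, LF[1]=C('3')+0=6+0=6
L[2]='0': occ=0, LF[2]=C('0')+0=1+0=1
L[3]='1': occ=1, LF[3]=C('1')+1=3+1=4
L[4]='3': occ=1, LF[4]=C('3')+1=6+1=7
L[5]='3': occ=2, LF[5]=C('3')+2=6+2=8
L[6]='2': occ=0, LF[6]=C('2')+0=5+0=5
L[7]='3': occ=3, LF[7]=C('3')+3=6+3=9
L[8]='$': occ=0, LF[8]=C('$')+0=0+0=0
L[9]='3': occ=4, LF[9]=C('3')+4=6+4=10
L[10]='0': occ=1, LF[10]=C('0')+1=1+1=2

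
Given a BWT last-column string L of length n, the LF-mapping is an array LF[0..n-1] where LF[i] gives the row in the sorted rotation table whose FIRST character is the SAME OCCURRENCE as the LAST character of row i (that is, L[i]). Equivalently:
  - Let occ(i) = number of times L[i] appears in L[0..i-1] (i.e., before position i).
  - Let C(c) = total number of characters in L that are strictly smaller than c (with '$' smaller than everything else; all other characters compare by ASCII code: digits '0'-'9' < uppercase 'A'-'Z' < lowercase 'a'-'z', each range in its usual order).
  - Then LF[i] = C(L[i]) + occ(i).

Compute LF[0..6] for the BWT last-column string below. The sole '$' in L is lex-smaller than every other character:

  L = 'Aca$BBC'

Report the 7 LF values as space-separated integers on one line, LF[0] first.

Answer: 1 6 5 0 2 3 4

Derivation:
Char counts: '$':1, 'A':1, 'B':2, 'C':1, 'a':1, 'c':1
C (first-col start): C('$')=0, C('A')=1, C('B')=2, C('C')=4, C('a')=5, C('c')=6
L[0]='A': occ=0, LF[0]=C('A')+0=1+0=1
L[1]='c': occ=0, LF[1]=C('c')+0=6+0=6
L[2]='a': occ=0, LF[2]=C('a')+0=5+0=5
L[3]='$': occ=0, LF[3]=C('$')+0=0+0=0
L[4]='B': occ=0, LF[4]=C('B')+0=2+0=2
L[5]='B': occ=1, LF[5]=C('B')+1=2+1=3
L[6]='C': occ=0, LF[6]=C('C')+0=4+0=4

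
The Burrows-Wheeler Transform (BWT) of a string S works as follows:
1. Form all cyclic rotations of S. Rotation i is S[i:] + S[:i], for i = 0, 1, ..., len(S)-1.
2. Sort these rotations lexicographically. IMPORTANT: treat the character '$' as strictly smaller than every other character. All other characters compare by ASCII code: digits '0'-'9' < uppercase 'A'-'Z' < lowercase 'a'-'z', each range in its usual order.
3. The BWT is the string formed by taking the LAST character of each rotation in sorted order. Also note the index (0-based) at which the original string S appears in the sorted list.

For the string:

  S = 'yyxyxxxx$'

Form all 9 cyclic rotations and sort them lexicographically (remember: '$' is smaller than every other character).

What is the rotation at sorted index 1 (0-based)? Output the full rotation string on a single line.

All 9 rotations (rotation i = S[i:]+S[:i]):
  rot[0] = yyxyxxxx$
  rot[1] = yxyxxxx$y
  rot[2] = xyxxxx$yy
  rot[3] = yxxxx$yyx
  rot[4] = xxxx$yyxy
  rot[5] = xxx$yyxyx
  rot[6] = xx$yyxyxx
  rot[7] = x$yyxyxxx
  rot[8] = $yyxyxxxx
Sorted (with $ < everything):
  sorted[0] = $yyxyxxxx
  sorted[1] = x$yyxyxxx
  sorted[2] = xx$yyxyxx
  sorted[3] = xxx$yyxyx
  sorted[4] = xxxx$yyxy
  sorted[5] = xyxxxx$yy
  sorted[6] = yxxxx$yyx
  sorted[7] = yxyxxxx$y
  sorted[8] = yyxyxxxx$
sorted[1] = x$yyxyxxx

Answer: x$yyxyxxx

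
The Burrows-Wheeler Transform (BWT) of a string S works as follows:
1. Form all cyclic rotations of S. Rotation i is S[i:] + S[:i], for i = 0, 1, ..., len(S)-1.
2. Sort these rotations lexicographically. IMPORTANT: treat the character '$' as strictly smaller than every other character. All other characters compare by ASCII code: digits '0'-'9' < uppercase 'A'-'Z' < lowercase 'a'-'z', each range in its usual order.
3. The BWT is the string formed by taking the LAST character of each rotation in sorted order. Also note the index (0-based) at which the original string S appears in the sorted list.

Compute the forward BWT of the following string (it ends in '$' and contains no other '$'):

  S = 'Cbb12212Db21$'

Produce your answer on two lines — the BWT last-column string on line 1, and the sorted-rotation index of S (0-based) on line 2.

Answer: 12b2b211$2bDC
8

Derivation:
All 13 rotations (rotation i = S[i:]+S[:i]):
  rot[0] = Cbb12212Db21$
  rot[1] = bb12212Db21$C
  rot[2] = b12212Db21$Cb
  rot[3] = 12212Db21$Cbb
  rot[4] = 2212Db21$Cbb1
  rot[5] = 212Db21$Cbb12
  rot[6] = 12Db21$Cbb122
  rot[7] = 2Db21$Cbb1221
  rot[8] = Db21$Cbb12212
  rot[9] = b21$Cbb12212D
  rot[10] = 21$Cbb12212Db
  rot[11] = 1$Cbb12212Db2
  rot[12] = $Cbb12212Db21
Sorted (with $ < everything):
  sorted[0] = $Cbb12212Db21  (last char: '1')
  sorted[1] = 1$Cbb12212Db2  (last char: '2')
  sorted[2] = 12212Db21$Cbb  (last char: 'b')
  sorted[3] = 12Db21$Cbb122  (last char: '2')
  sorted[4] = 21$Cbb12212Db  (last char: 'b')
  sorted[5] = 212Db21$Cbb12  (last char: '2')
  sorted[6] = 2212Db21$Cbb1  (last char: '1')
  sorted[7] = 2Db21$Cbb1221  (last char: '1')
  sorted[8] = Cbb12212Db21$  (last char: '$')
  sorted[9] = Db21$Cbb12212  (last char: '2')
  sorted[10] = b12212Db21$Cb  (last char: 'b')
  sorted[11] = b21$Cbb12212D  (last char: 'D')
  sorted[12] = bb12212Db21$C  (last char: 'C')
Last column: 12b2b211$2bDC
Original string S is at sorted index 8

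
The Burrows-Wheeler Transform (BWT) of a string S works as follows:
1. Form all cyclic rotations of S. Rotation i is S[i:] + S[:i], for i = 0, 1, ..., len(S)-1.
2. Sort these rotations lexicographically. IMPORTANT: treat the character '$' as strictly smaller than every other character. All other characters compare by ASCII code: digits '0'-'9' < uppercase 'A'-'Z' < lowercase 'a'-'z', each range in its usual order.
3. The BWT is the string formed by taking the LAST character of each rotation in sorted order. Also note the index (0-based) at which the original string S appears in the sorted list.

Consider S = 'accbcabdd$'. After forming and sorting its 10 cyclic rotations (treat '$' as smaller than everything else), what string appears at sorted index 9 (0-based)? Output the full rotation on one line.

All 10 rotations (rotation i = S[i:]+S[:i]):
  rot[0] = accbcabdd$
  rot[1] = ccbcabdd$a
  rot[2] = cbcabdd$ac
  rot[3] = bcabdd$acc
  rot[4] = cabdd$accb
  rot[5] = abdd$accbc
  rot[6] = bdd$accbca
  rot[7] = dd$accbcab
  rot[8] = d$accbcabd
  rot[9] = $accbcabdd
Sorted (with $ < everything):
  sorted[0] = $accbcabdd
  sorted[1] = abdd$accbc
  sorted[2] = accbcabdd$
  sorted[3] = bcabdd$acc
  sorted[4] = bdd$accbca
  sorted[5] = cabdd$accb
  sorted[6] = cbcabdd$ac
  sorted[7] = ccbcabdd$a
  sorted[8] = d$accbcabd
  sorted[9] = dd$accbcab
sorted[9] = dd$accbcab

Answer: dd$accbcab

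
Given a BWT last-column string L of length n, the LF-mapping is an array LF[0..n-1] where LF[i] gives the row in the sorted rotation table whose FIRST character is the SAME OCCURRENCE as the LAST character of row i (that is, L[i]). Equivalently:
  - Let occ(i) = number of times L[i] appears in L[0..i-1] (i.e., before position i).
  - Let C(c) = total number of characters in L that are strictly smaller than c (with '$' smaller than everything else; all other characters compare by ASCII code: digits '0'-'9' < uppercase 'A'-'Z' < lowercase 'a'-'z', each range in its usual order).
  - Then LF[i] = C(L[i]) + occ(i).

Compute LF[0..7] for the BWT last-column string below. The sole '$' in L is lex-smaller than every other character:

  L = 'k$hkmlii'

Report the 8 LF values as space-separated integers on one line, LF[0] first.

Answer: 4 0 1 5 7 6 2 3

Derivation:
Char counts: '$':1, 'h':1, 'i':2, 'k':2, 'l':1, 'm':1
C (first-col start): C('$')=0, C('h')=1, C('i')=2, C('k')=4, C('l')=6, C('m')=7
L[0]='k': occ=0, LF[0]=C('k')+0=4+0=4
L[1]='$': occ=0, LF[1]=C('$')+0=0+0=0
L[2]='h': occ=0, LF[2]=C('h')+0=1+0=1
L[3]='k': occ=1, LF[3]=C('k')+1=4+1=5
L[4]='m': occ=0, LF[4]=C('m')+0=7+0=7
L[5]='l': occ=0, LF[5]=C('l')+0=6+0=6
L[6]='i': occ=0, LF[6]=C('i')+0=2+0=2
L[7]='i': occ=1, LF[7]=C('i')+1=2+1=3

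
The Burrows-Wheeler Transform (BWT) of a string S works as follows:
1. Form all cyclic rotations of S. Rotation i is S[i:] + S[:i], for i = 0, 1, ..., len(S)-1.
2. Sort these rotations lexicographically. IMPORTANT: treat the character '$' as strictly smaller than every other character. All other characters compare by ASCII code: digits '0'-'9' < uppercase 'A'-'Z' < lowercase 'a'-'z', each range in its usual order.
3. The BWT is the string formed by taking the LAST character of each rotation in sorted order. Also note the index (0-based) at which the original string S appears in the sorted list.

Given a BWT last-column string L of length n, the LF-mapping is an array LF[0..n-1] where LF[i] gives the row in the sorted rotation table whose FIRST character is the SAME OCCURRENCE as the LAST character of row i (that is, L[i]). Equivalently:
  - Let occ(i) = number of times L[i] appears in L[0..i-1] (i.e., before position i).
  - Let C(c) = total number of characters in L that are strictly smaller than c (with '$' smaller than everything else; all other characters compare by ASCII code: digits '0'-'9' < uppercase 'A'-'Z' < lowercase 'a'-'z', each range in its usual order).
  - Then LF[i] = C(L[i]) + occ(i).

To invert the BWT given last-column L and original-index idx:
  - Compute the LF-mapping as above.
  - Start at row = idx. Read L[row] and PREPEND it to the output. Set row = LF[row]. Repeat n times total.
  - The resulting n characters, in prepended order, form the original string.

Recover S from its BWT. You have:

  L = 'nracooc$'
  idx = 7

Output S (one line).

LF mapping: 4 7 1 2 5 6 3 0
Walk LF starting at row 7, prepending L[row]:
  step 1: row=7, L[7]='$', prepend. Next row=LF[7]=0
  step 2: row=0, L[0]='n', prepend. Next row=LF[0]=4
  step 3: row=4, L[4]='o', prepend. Next row=LF[4]=5
  step 4: row=5, L[5]='o', prepend. Next row=LF[5]=6
  step 5: row=6, L[6]='c', prepend. Next row=LF[6]=3
  step 6: row=3, L[3]='c', prepend. Next row=LF[3]=2
  step 7: row=2, L[2]='a', prepend. Next row=LF[2]=1
  step 8: row=1, L[1]='r', prepend. Next row=LF[1]=7
Reversed output: raccoon$

Answer: raccoon$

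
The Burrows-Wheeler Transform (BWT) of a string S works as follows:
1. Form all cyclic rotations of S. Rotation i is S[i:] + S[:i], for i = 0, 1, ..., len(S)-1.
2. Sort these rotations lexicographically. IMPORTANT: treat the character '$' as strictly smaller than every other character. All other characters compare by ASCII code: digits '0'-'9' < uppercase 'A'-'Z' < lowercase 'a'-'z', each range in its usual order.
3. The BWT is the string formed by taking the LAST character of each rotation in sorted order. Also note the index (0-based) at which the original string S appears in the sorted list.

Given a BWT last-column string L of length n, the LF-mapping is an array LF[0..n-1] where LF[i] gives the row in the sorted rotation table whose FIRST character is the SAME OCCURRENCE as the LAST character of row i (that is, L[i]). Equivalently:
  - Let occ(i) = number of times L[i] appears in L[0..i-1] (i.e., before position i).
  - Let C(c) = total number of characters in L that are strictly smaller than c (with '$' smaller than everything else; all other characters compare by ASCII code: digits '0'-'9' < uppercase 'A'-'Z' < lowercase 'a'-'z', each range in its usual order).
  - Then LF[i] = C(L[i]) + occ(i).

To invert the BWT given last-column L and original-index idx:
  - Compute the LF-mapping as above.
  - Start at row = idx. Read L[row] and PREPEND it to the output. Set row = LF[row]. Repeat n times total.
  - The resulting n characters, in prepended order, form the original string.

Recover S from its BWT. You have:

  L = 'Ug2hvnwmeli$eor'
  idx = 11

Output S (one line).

Answer: overwhelming2U$

Derivation:
LF mapping: 2 5 1 6 13 10 14 9 3 8 7 0 4 11 12
Walk LF starting at row 11, prepending L[row]:
  step 1: row=11, L[11]='$', prepend. Next row=LF[11]=0
  step 2: row=0, L[0]='U', prepend. Next row=LF[0]=2
  step 3: row=2, L[2]='2', prepend. Next row=LF[2]=1
  step 4: row=1, L[1]='g', prepend. Next row=LF[1]=5
  step 5: row=5, L[5]='n', prepend. Next row=LF[5]=10
  step 6: row=10, L[10]='i', prepend. Next row=LF[10]=7
  step 7: row=7, L[7]='m', prepend. Next row=LF[7]=9
  step 8: row=9, L[9]='l', prepend. Next row=LF[9]=8
  step 9: row=8, L[8]='e', prepend. Next row=LF[8]=3
  step 10: row=3, L[3]='h', prepend. Next row=LF[3]=6
  step 11: row=6, L[6]='w', prepend. Next row=LF[6]=14
  step 12: row=14, L[14]='r', prepend. Next row=LF[14]=12
  step 13: row=12, L[12]='e', prepend. Next row=LF[12]=4
  step 14: row=4, L[4]='v', prepend. Next row=LF[4]=13
  step 15: row=13, L[13]='o', prepend. Next row=LF[13]=11
Reversed output: overwhelming2U$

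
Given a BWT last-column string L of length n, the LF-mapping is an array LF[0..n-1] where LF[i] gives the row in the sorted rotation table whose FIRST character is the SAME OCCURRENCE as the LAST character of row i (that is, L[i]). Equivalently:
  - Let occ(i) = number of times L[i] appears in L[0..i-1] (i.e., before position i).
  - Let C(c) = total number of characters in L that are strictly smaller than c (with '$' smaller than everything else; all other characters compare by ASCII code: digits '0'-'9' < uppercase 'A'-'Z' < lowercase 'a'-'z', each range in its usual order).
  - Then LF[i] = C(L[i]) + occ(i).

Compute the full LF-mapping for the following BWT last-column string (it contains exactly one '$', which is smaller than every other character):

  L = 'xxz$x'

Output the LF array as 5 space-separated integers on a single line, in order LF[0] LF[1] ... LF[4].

Answer: 1 2 4 0 3

Derivation:
Char counts: '$':1, 'x':3, 'z':1
C (first-col start): C('$')=0, C('x')=1, C('z')=4
L[0]='x': occ=0, LF[0]=C('x')+0=1+0=1
L[1]='x': occ=1, LF[1]=C('x')+1=1+1=2
L[2]='z': occ=0, LF[2]=C('z')+0=4+0=4
L[3]='$': occ=0, LF[3]=C('$')+0=0+0=0
L[4]='x': occ=2, LF[4]=C('x')+2=1+2=3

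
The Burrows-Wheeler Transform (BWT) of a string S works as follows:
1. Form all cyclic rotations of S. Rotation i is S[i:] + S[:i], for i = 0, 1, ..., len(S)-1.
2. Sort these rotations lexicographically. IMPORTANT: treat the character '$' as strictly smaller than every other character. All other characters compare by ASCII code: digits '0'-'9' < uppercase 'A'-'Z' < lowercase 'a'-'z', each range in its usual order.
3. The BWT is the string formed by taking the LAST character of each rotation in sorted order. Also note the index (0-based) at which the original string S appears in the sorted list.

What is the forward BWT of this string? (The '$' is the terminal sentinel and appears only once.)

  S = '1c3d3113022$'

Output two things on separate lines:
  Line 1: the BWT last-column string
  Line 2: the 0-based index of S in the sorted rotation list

All 12 rotations (rotation i = S[i:]+S[:i]):
  rot[0] = 1c3d3113022$
  rot[1] = c3d3113022$1
  rot[2] = 3d3113022$1c
  rot[3] = d3113022$1c3
  rot[4] = 3113022$1c3d
  rot[5] = 113022$1c3d3
  rot[6] = 13022$1c3d31
  rot[7] = 3022$1c3d311
  rot[8] = 022$1c3d3113
  rot[9] = 22$1c3d31130
  rot[10] = 2$1c3d311302
  rot[11] = $1c3d3113022
Sorted (with $ < everything):
  sorted[0] = $1c3d3113022  (last char: '2')
  sorted[1] = 022$1c3d3113  (last char: '3')
  sorted[2] = 113022$1c3d3  (last char: '3')
  sorted[3] = 13022$1c3d31  (last char: '1')
  sorted[4] = 1c3d3113022$  (last char: '$')
  sorted[5] = 2$1c3d311302  (last char: '2')
  sorted[6] = 22$1c3d31130  (last char: '0')
  sorted[7] = 3022$1c3d311  (last char: '1')
  sorted[8] = 3113022$1c3d  (last char: 'd')
  sorted[9] = 3d3113022$1c  (last char: 'c')
  sorted[10] = c3d3113022$1  (last char: '1')
  sorted[11] = d3113022$1c3  (last char: '3')
Last column: 2331$201dc13
Original string S is at sorted index 4

Answer: 2331$201dc13
4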